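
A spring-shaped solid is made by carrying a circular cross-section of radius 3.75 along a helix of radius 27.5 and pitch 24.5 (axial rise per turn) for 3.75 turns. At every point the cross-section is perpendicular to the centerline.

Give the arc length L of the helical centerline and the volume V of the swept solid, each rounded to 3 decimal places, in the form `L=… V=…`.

2πR = 2π·27.5 = 172.787596
per-turn = √(172.787596² + 24.5²) = √(29855.5533 + 600.25) = √30455.8033 = 174.515911
L = 3.75 × 174.515911 = 654.434668
V = π·3.75² × L = 44.178647 × 654.434668 = 28912.037960

L=654.435 V=28912.038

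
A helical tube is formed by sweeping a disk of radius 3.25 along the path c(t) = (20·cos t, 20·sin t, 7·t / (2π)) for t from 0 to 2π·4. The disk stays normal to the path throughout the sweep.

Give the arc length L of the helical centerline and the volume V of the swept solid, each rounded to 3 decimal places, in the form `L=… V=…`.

L=503.434 V=16705.490

2πR = 2π·20 = 125.663706
per-turn = √(125.663706² + 7²) = √(15791.3670 + 49) = √15840.3670 = 125.858520
L = 4 × 125.858520 = 503.434080
V = π·3.25² × L = 33.183072 × 503.434080 = 16705.489519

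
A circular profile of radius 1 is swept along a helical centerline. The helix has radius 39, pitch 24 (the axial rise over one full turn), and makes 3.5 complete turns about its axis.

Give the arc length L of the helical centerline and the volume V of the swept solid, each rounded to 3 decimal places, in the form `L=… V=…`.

2πR = 2π·39 = 245.044227
per-turn = √(245.044227² + 24²) = √(60046.6732 + 576) = √60622.6732 = 246.216720
L = 3.5 × 246.216720 = 861.758520
V = π·1² × L = 3.141593 × 861.758520 = 2707.294235

L=861.759 V=2707.294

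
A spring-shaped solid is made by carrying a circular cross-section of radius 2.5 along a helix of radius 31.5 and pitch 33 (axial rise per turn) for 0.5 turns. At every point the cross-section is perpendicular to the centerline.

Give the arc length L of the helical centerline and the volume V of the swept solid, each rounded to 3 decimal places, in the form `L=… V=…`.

L=100.326 V=1969.902

2πR = 2π·31.5 = 197.920337
per-turn = √(197.920337² + 33²) = √(39172.4599 + 1089) = √40261.4599 = 200.652585
L = 0.5 × 200.652585 = 100.326293
V = π·2.5² × L = 19.634954 × 100.326293 = 1969.902147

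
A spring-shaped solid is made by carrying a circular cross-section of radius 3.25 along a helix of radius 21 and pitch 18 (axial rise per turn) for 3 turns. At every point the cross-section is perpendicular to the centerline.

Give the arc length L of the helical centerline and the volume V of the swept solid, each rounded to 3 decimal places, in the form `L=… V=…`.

2πR = 2π·21 = 131.946891
per-turn = √(131.946891² + 18²) = √(17409.9822 + 324) = √17733.9822 = 133.168999
L = 3 × 133.168999 = 399.506996
V = π·3.25² × L = 33.183072 × 399.506996 = 13256.869558

L=399.507 V=13256.870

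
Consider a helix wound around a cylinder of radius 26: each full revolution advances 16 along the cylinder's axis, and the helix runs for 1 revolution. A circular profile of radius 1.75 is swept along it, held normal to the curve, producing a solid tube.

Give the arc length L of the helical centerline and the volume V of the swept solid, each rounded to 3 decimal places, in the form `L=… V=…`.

2πR = 2π·26 = 163.362818
per-turn = √(163.362818² + 16²) = √(26687.4103 + 256) = √26943.4103 = 164.144480
L = 1 × 164.144480 = 164.144480
V = π·1.75² × L = 9.621128 × 164.144480 = 1579.254970

L=164.144 V=1579.255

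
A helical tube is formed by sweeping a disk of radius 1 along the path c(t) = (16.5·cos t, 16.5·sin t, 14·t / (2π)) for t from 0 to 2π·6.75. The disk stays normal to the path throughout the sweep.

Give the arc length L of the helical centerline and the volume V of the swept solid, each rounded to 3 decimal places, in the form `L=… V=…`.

2πR = 2π·16.5 = 103.672558
per-turn = √(103.672558² + 14²) = √(10747.9992 + 196) = √10943.9992 = 104.613571
L = 6.75 × 104.613571 = 706.141603
V = π·1² × L = 3.141593 × 706.141603 = 2218.409272

L=706.142 V=2218.409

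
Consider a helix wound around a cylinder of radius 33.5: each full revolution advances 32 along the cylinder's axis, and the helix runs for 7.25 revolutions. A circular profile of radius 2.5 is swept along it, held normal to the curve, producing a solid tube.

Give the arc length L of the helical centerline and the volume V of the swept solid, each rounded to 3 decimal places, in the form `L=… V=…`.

L=1543.563 V=30307.793

2πR = 2π·33.5 = 210.486708
per-turn = √(210.486708² + 32²) = √(44304.6542 + 1024) = √45328.6542 = 212.905270
L = 7.25 × 212.905270 = 1543.563210
V = π·2.5² × L = 19.634954 × 1543.563210 = 30307.792761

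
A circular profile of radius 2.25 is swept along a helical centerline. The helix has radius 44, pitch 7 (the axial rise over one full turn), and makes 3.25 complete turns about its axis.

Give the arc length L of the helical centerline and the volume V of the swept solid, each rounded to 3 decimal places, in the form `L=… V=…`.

L=898.783 V=14294.533

2πR = 2π·44 = 276.460154
per-turn = √(276.460154² + 7²) = √(76430.2165 + 49) = √76479.2165 = 276.548760
L = 3.25 × 276.548760 = 898.783469
V = π·2.25² × L = 15.904313 × 898.783469 = 14294.533438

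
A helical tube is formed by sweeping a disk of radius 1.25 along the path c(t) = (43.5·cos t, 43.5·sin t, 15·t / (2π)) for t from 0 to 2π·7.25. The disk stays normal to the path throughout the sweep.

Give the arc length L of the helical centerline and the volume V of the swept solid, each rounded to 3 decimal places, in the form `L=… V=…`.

2πR = 2π·43.5 = 273.318561
per-turn = √(273.318561² + 15²) = √(74703.0357 + 225) = √74928.0357 = 273.729859
L = 7.25 × 273.729859 = 1984.541478
V = π·1.25² × L = 4.908739 × 1984.541478 = 9741.595199

L=1984.541 V=9741.595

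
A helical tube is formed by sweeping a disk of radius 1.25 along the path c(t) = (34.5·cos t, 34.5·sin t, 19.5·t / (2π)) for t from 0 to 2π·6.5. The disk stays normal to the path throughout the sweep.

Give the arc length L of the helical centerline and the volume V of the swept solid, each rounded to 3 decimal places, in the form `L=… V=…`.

2πR = 2π·34.5 = 216.769893
per-turn = √(216.769893² + 19.5²) = √(46989.1866 + 380.25) = √47369.4366 = 217.645208
L = 6.5 × 217.645208 = 1414.693852
V = π·1.25² × L = 4.908739 × 1414.693852 = 6944.362206

L=1414.694 V=6944.362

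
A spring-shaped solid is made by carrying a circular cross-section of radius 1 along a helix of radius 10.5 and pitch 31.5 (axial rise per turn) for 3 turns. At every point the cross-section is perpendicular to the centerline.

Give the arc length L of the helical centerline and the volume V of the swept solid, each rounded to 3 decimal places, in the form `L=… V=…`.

L=219.323 V=689.024

2πR = 2π·10.5 = 65.973446
per-turn = √(65.973446² + 31.5²) = √(4352.4955 + 992.25) = √5344.7455 = 73.107767
L = 3 × 73.107767 = 219.323300
V = π·1² × L = 3.141593 × 219.323300 = 689.024468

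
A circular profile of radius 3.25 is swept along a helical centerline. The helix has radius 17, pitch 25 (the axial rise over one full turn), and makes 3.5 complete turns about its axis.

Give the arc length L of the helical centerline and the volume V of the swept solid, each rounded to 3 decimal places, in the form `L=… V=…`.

L=383.953 V=12740.732

2πR = 2π·17 = 106.814150
per-turn = √(106.814150² + 25²) = √(11409.2627 + 625) = √12034.2627 = 109.700787
L = 3.5 × 109.700787 = 383.952755
V = π·3.25² × L = 33.183072 × 383.952755 = 12740.732062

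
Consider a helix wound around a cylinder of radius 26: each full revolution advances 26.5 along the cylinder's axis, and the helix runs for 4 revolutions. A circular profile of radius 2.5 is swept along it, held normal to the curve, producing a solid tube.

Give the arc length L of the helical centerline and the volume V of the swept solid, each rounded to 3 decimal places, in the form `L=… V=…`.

L=661.993 V=12998.200

2πR = 2π·26 = 163.362818
per-turn = √(163.362818² + 26.5²) = √(26687.4103 + 702.25) = √27389.6603 = 165.498218
L = 4 × 165.498218 = 661.992874
V = π·2.5² × L = 19.634954 × 661.992874 = 12998.199679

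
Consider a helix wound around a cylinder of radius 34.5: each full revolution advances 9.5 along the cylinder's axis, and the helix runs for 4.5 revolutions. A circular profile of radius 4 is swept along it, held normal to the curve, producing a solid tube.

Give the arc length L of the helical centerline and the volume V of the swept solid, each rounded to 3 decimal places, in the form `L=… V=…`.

L=976.401 V=49079.259

2πR = 2π·34.5 = 216.769893
per-turn = √(216.769893² + 9.5²) = √(46989.1866 + 90.25) = √47079.4366 = 216.977963
L = 4.5 × 216.977963 = 976.400835
V = π·4² × L = 50.265482 × 976.400835 = 49079.259033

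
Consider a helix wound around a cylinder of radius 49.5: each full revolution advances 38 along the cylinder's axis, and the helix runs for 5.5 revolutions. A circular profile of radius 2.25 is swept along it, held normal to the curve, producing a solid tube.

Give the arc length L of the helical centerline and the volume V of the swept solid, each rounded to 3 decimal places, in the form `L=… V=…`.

L=1723.318 V=27408.183

2πR = 2π·49.5 = 311.017673
per-turn = √(311.017673² + 38²) = √(96731.9927 + 1444) = √98175.9927 = 313.330485
L = 5.5 × 313.330485 = 1723.317667
V = π·2.25² × L = 15.904313 × 1723.317667 = 27408.183240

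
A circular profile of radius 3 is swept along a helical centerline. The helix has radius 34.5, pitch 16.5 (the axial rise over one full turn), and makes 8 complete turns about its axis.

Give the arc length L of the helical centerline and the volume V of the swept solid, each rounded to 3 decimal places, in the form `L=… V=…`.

L=1739.176 V=49174.033

2πR = 2π·34.5 = 216.769893
per-turn = √(216.769893² + 16.5²) = √(46989.1866 + 272.25) = √47261.4366 = 217.396956
L = 8 × 217.396956 = 1739.175649
V = π·3² × L = 28.274334 × 1739.175649 = 49174.032991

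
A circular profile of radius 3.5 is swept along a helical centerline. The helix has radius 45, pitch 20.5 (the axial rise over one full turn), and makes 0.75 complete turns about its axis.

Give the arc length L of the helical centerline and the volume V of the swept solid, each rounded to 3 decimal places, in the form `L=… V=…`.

2πR = 2π·45 = 282.743339
per-turn = √(282.743339² + 20.5²) = √(79943.7956 + 420.25) = √80364.0456 = 283.485530
L = 0.75 × 283.485530 = 212.614147
V = π·3.5² × L = 38.484510 × 212.614147 = 8182.351283

L=212.614 V=8182.351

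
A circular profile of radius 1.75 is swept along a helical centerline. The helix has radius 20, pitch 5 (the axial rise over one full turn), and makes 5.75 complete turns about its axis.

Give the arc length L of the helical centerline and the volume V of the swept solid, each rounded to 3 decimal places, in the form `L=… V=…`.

L=723.138 V=6957.403

2πR = 2π·20 = 125.663706
per-turn = √(125.663706² + 5²) = √(15791.3670 + 25) = √15816.3670 = 125.763139
L = 5.75 × 125.763139 = 723.138047
V = π·1.75² × L = 9.621128 × 723.138047 = 6957.403353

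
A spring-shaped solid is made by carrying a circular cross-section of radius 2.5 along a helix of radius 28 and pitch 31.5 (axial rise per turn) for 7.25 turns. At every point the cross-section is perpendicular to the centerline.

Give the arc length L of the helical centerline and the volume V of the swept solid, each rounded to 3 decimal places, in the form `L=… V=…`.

L=1295.771 V=25442.395

2πR = 2π·28 = 175.929189
per-turn = √(175.929189² + 31.5²) = √(30951.0794 + 992.25) = √31943.3294 = 178.726969
L = 7.25 × 178.726969 = 1295.770524
V = π·2.5² × L = 19.634954 × 1295.770524 = 25442.394750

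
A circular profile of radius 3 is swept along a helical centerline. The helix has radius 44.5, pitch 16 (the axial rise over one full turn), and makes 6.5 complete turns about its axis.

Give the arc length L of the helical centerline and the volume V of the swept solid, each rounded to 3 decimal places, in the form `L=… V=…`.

2πR = 2π·44.5 = 279.601746
per-turn = √(279.601746² + 16²) = √(78177.1365 + 256) = √78433.1365 = 280.059166
L = 6.5 × 280.059166 = 1820.384579
V = π·3² × L = 28.274334 × 1820.384579 = 51470.161381

L=1820.385 V=51470.161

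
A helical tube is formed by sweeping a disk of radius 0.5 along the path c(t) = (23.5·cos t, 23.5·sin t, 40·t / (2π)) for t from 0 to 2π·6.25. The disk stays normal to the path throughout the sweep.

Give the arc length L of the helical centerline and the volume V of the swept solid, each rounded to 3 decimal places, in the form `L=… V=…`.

L=956.106 V=750.924

2πR = 2π·23.5 = 147.654855
per-turn = √(147.654855² + 40²) = √(21801.9561 + 1600) = √23401.9561 = 152.976979
L = 6.25 × 152.976979 = 956.106119
V = π·0.5² × L = 0.785398 × 956.106119 = 750.923990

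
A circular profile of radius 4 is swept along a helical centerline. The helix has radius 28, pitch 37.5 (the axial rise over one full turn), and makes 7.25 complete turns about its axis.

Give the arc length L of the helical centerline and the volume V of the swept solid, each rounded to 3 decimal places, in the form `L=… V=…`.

L=1304.140 V=65553.245

2πR = 2π·28 = 175.929189
per-turn = √(175.929189² + 37.5²) = √(30951.0794 + 1406.25) = √32357.3294 = 179.881432
L = 7.25 × 179.881432 = 1304.140378
V = π·4² × L = 50.265482 × 1304.140378 = 65553.245315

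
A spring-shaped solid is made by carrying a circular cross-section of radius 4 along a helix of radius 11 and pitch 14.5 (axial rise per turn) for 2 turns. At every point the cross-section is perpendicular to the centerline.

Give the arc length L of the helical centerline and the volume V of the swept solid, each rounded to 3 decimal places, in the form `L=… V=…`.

2πR = 2π·11 = 69.115038
per-turn = √(69.115038² + 14.5²) = √(4776.8885 + 210.25) = √4987.1385 = 70.619675
L = 2 × 70.619675 = 141.239350
V = π·4² × L = 50.265482 × 141.239350 = 7099.464093

L=141.239 V=7099.464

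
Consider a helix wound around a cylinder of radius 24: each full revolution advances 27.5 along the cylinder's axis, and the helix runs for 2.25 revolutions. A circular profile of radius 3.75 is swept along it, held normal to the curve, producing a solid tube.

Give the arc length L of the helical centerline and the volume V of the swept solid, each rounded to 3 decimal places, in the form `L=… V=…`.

2πR = 2π·24 = 150.796447
per-turn = √(150.796447² + 27.5²) = √(22739.5685 + 756.25) = √23495.8185 = 153.283458
L = 2.25 × 153.283458 = 344.887781
V = π·3.75² × L = 44.178647 × 344.887781 = 15236.675417

L=344.888 V=15236.675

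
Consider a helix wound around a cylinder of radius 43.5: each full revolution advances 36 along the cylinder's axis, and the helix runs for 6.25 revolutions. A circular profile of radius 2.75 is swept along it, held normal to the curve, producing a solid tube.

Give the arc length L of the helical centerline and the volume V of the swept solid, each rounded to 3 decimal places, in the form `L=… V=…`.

L=1722.995 V=40935.426

2πR = 2π·43.5 = 273.318561
per-turn = √(273.318561² + 36²) = √(74703.0357 + 1296) = √75999.0357 = 275.679226
L = 6.25 × 275.679226 = 1722.995163
V = π·2.75² × L = 23.758294 × 1722.995163 = 40935.426411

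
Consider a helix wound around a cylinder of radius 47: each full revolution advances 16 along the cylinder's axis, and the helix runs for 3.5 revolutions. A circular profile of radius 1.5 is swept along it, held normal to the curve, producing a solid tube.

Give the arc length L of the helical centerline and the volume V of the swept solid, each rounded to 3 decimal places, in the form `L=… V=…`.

2πR = 2π·47 = 295.309709
per-turn = √(295.309709² + 16²) = √(87207.8245 + 256) = √87463.8245 = 295.742835
L = 3.5 × 295.742835 = 1035.099923
V = π·1.5² × L = 7.068583 × 1035.099923 = 7316.690204

L=1035.100 V=7316.690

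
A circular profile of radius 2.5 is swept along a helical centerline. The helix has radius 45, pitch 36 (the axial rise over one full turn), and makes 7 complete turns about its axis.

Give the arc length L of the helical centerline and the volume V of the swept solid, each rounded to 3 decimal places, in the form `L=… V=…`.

2πR = 2π·45 = 282.743339
per-turn = √(282.743339² + 36²) = √(79943.7956 + 1296) = √81239.7956 = 285.025956
L = 7 × 285.025956 = 1995.181693
V = π·2.5² × L = 19.634954 × 1995.181693 = 39175.300927

L=1995.182 V=39175.301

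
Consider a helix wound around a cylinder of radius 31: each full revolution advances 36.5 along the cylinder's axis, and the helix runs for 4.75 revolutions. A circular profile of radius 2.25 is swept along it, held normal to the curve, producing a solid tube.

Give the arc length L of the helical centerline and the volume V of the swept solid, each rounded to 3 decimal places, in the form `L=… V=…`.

2πR = 2π·31 = 194.778745
per-turn = √(194.778745² + 36.5²) = √(37938.7593 + 1332.25) = √39271.0093 = 198.169143
L = 4.75 × 198.169143 = 941.303430
V = π·2.25² × L = 15.904313 × 941.303430 = 14970.784202

L=941.303 V=14970.784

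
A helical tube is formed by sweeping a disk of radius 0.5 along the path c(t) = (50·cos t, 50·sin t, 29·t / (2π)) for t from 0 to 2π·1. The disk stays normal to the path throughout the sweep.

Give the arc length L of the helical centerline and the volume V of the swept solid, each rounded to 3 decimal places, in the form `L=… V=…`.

L=315.495 V=247.789

2πR = 2π·50 = 314.159265
per-turn = √(314.159265² + 29²) = √(98696.0440 + 841) = √99537.0440 = 315.494919
L = 1 × 315.494919 = 315.494919
V = π·0.5² × L = 0.785398 × 315.494919 = 247.789130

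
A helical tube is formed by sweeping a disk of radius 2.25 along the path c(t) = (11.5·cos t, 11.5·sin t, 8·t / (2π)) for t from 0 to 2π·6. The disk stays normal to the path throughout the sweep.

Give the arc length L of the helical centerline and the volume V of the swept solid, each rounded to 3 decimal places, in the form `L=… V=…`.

L=436.189 V=6937.285

2πR = 2π·11.5 = 72.256631
per-turn = √(72.256631² + 8²) = √(5221.0207 + 64) = √5285.0207 = 72.698148
L = 6 × 72.698148 = 436.188888
V = π·2.25² × L = 15.904313 × 436.188888 = 6937.284522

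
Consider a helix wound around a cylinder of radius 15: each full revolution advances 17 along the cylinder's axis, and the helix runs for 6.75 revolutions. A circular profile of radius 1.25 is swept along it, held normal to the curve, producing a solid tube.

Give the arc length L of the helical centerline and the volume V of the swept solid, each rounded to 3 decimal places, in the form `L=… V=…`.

L=646.439 V=3173.199

2πR = 2π·15 = 94.247780
per-turn = √(94.247780² + 17²) = √(8882.6440 + 289) = √9171.6440 = 95.768700
L = 6.75 × 95.768700 = 646.438727
V = π·1.25² × L = 4.908739 × 646.438727 = 3173.198682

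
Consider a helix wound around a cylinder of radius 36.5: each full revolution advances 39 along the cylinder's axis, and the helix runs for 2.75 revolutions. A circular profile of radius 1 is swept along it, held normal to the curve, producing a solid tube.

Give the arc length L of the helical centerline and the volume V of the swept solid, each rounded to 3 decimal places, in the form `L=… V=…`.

2πR = 2π·36.5 = 229.336264
per-turn = √(229.336264² + 39²) = √(52595.1219 + 1521) = √54116.1219 = 232.628721
L = 2.75 × 232.628721 = 639.728983
V = π·1² × L = 3.141593 × 639.728983 = 2009.767873

L=639.729 V=2009.768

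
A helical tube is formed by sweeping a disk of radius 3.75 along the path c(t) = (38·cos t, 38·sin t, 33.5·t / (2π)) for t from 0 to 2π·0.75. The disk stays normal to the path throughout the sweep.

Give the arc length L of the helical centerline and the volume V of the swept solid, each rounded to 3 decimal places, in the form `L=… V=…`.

2πR = 2π·38 = 238.761042
per-turn = √(238.761042² + 33.5²) = √(57006.8350 + 1122.25) = √58129.0850 = 241.099741
L = 0.75 × 241.099741 = 180.824806
V = π·3.75² × L = 44.178647 × 180.824806 = 7988.595200

L=180.825 V=7988.595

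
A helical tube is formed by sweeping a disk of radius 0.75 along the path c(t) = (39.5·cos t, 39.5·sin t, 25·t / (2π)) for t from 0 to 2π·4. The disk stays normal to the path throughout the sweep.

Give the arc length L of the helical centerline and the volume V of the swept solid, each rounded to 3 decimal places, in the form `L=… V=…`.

L=997.767 V=1763.200

2πR = 2π·39.5 = 248.185820
per-turn = √(248.185820² + 25²) = √(61596.2011 + 625) = √62221.2011 = 249.441779
L = 4 × 249.441779 = 997.767116
V = π·0.75² × L = 1.767146 × 997.767116 = 1763.200035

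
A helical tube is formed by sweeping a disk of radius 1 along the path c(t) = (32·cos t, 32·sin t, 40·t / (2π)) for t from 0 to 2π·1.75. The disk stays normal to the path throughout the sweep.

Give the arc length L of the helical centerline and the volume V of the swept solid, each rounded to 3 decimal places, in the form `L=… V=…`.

L=358.754 V=1127.058

2πR = 2π·32 = 201.061930
per-turn = √(201.061930² + 40²) = √(40425.8996 + 1600) = √42025.8996 = 205.002194
L = 1.75 × 205.002194 = 358.753840
V = π·1² × L = 3.141593 × 358.753840 = 1127.058428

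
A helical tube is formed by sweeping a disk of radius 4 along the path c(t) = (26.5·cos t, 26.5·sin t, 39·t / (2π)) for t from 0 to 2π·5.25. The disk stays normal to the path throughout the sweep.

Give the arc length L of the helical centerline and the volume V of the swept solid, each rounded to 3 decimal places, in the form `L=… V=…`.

2πR = 2π·26.5 = 166.504411
per-turn = √(166.504411² + 39²) = √(27723.7188 + 1521) = √29244.7188 = 171.010873
L = 5.25 × 171.010873 = 897.807084
V = π·4² × L = 50.265482 × 897.807084 = 45128.706254

L=897.807 V=45128.706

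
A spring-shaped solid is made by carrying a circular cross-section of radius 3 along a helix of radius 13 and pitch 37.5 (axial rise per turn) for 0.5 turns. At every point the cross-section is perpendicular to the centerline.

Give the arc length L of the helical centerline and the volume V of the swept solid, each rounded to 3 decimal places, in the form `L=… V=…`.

L=44.939 V=1270.624

2πR = 2π·13 = 81.681409
per-turn = √(81.681409² + 37.5²) = √(6671.8526 + 1406.25) = √8078.1026 = 89.878265
L = 0.5 × 89.878265 = 44.939133
V = π·3² × L = 28.274334 × 44.939133 = 1270.624041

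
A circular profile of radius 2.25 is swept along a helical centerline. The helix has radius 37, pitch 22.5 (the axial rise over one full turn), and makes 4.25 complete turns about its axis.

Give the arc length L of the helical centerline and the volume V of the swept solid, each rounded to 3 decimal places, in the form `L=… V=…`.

L=992.648 V=15787.377

2πR = 2π·37 = 232.477856
per-turn = √(232.477856² + 22.5²) = √(54045.9537 + 506.25) = √54552.2037 = 233.564132
L = 4.25 × 233.564132 = 992.647560
V = π·2.25² × L = 15.904313 × 992.647560 = 15787.377311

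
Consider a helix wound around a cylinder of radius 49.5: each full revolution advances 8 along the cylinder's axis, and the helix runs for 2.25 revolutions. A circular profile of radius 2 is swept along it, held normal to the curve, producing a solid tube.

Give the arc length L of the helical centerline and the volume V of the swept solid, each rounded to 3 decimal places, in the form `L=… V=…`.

L=700.021 V=8796.726

2πR = 2π·49.5 = 311.017673
per-turn = √(311.017673² + 8²) = √(96731.9927 + 64) = √96795.9927 = 311.120544
L = 2.25 × 311.120544 = 700.021223
V = π·2² × L = 12.566371 × 700.021223 = 8796.726131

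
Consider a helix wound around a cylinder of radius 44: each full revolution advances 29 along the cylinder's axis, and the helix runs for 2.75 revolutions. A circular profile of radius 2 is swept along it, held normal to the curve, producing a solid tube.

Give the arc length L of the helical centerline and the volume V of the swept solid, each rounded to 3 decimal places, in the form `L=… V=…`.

2πR = 2π·44 = 276.460154
per-turn = √(276.460154² + 29²) = √(76430.2165 + 841) = √77271.2165 = 277.977007
L = 2.75 × 277.977007 = 764.436770
V = π·2² × L = 12.566371 × 764.436770 = 9606.195757

L=764.437 V=9606.196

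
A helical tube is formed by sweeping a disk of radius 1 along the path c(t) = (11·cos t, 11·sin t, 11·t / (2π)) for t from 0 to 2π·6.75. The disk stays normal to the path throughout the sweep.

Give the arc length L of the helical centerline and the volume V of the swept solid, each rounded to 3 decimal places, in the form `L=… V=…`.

L=472.398 V=1484.083

2πR = 2π·11 = 69.115038
per-turn = √(69.115038² + 11²) = √(4776.8885 + 121) = √4897.8885 = 69.984916
L = 6.75 × 69.984916 = 472.398186
V = π·1² × L = 3.141593 × 472.398186 = 1484.082671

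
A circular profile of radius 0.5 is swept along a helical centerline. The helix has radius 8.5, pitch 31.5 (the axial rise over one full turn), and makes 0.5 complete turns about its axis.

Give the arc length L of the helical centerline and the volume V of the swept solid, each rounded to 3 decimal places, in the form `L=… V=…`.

2πR = 2π·8.5 = 53.407075
per-turn = √(53.407075² + 31.5²) = √(2852.3157 + 992.25) = √3844.5657 = 62.004562
L = 0.5 × 62.004562 = 31.002281
V = π·0.5² × L = 0.785398 × 31.002281 = 24.349134

L=31.002 V=24.349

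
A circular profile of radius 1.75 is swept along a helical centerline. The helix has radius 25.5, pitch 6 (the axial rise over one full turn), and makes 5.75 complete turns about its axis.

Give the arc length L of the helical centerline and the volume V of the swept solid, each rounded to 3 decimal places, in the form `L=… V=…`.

2πR = 2π·25.5 = 160.221225
per-turn = √(160.221225² + 6²) = √(25670.8410 + 36) = √25706.8410 = 160.333531
L = 5.75 × 160.333531 = 921.917801
V = π·1.75² × L = 9.621128 × 921.917801 = 8869.888711

L=921.918 V=8869.889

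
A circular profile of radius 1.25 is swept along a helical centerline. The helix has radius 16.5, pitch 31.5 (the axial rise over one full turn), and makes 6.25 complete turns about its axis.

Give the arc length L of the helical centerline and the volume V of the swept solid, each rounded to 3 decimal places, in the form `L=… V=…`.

2πR = 2π·16.5 = 103.672558
per-turn = √(103.672558² + 31.5²) = √(10747.9992 + 992.25) = √11740.2492 = 108.352430
L = 6.25 × 108.352430 = 677.202691
V = π·1.25² × L = 4.908739 × 677.202691 = 3324.210934

L=677.203 V=3324.211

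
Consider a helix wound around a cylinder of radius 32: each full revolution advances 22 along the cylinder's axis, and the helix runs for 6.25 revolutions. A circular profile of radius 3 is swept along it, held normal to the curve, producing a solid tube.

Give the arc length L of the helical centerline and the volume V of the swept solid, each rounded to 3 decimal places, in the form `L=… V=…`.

2πR = 2π·32 = 201.061930
per-turn = √(201.061930² + 22²) = √(40425.8996 + 484) = √40909.8996 = 202.261958
L = 6.25 × 202.261958 = 1264.137237
V = π·3² × L = 28.274334 × 1264.137237 = 35742.638314

L=1264.137 V=35742.638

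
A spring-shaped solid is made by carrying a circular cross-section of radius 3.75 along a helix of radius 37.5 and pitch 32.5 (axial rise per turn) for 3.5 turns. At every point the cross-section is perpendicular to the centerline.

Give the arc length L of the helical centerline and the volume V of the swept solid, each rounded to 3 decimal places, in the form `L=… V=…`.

L=832.476 V=36777.668

2πR = 2π·37.5 = 235.619449
per-turn = √(235.619449² + 32.5²) = √(55516.5248 + 1056.25) = √56572.7748 = 237.850320
L = 3.5 × 237.850320 = 832.476120
V = π·3.75² × L = 44.178647 × 832.476120 = 36777.668395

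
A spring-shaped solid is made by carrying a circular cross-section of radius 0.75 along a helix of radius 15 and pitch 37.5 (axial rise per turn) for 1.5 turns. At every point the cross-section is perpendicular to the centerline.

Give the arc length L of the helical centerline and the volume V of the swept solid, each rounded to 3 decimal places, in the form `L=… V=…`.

L=152.151 V=268.874

2πR = 2π·15 = 94.247780
per-turn = √(94.247780² + 37.5²) = √(8882.6440 + 1406.25) = √10288.8940 = 101.434185
L = 1.5 × 101.434185 = 152.151278
V = π·0.75² × L = 1.767146 × 152.151278 = 268.873502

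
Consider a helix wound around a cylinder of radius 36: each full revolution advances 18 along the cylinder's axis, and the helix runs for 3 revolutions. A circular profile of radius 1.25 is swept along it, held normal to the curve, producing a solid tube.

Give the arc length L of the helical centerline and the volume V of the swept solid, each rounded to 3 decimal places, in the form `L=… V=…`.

L=680.729 V=3341.522

2πR = 2π·36 = 226.194671
per-turn = √(226.194671² + 18²) = √(51164.0292 + 324) = √51488.0292 = 226.909738
L = 3 × 226.909738 = 680.729214
V = π·1.25² × L = 4.908739 × 680.729214 = 3341.521716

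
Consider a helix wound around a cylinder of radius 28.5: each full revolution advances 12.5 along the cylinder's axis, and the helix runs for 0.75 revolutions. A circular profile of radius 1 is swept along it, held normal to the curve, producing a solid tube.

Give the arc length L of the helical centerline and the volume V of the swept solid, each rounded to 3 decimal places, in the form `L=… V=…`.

2πR = 2π·28.5 = 179.070781
per-turn = √(179.070781² + 12.5²) = √(32066.3447 + 156.25) = √32222.5947 = 179.506531
L = 0.75 × 179.506531 = 134.629898
V = π·1² × L = 3.141593 × 134.629898 = 422.952299

L=134.630 V=422.952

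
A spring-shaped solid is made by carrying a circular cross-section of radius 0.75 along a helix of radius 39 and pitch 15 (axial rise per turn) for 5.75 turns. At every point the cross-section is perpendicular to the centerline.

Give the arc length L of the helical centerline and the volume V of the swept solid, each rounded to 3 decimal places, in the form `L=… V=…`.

L=1411.642 V=2494.577

2πR = 2π·39 = 245.044227
per-turn = √(245.044227² + 15²) = √(60046.6732 + 225) = √60271.6732 = 245.502899
L = 5.75 × 245.502899 = 1411.641666
V = π·0.75² × L = 1.767146 × 1411.641666 = 2494.576737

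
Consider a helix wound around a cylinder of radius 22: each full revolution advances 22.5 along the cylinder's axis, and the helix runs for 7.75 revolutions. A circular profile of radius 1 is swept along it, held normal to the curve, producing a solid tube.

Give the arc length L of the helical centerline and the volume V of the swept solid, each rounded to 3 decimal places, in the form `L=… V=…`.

L=1085.382 V=3409.828

2πR = 2π·22 = 138.230077
per-turn = √(138.230077² + 22.5²) = √(19107.5541 + 506.25) = √19613.8041 = 140.049292
L = 7.75 × 140.049292 = 1085.382011
V = π·1² × L = 3.141593 × 1085.382011 = 3409.828152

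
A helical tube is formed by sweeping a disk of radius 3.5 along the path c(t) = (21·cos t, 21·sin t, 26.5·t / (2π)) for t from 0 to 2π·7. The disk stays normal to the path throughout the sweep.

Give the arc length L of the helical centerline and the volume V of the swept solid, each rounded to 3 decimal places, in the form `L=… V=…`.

2πR = 2π·21 = 131.946891
per-turn = √(131.946891² + 26.5²) = √(17409.9822 + 702.25) = √18112.2322 = 134.581693
L = 7 × 134.581693 = 942.071853
V = π·3.5² × L = 38.484510 × 942.071853 = 36255.173649

L=942.072 V=36255.174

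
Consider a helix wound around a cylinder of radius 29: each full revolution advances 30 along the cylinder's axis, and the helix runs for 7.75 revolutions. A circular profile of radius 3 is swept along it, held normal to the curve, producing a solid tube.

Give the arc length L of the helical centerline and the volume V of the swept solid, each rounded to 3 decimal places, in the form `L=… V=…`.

L=1431.158 V=40465.030

2πR = 2π·29 = 182.212374
per-turn = √(182.212374² + 30²) = √(33201.3492 + 900) = √34101.3492 = 184.665506
L = 7.75 × 184.665506 = 1431.157674
V = π·3² × L = 28.274334 × 1431.157674 = 40465.029901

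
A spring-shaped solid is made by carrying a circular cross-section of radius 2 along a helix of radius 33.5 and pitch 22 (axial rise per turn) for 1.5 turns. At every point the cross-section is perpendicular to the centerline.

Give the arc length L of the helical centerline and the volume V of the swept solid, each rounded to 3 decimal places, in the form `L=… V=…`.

2πR = 2π·33.5 = 210.486708
per-turn = √(210.486708² + 22²) = √(44304.6542 + 484) = √44788.6542 = 211.633301
L = 1.5 × 211.633301 = 317.449952
V = π·2² × L = 12.566371 × 317.449952 = 3989.193745

L=317.450 V=3989.194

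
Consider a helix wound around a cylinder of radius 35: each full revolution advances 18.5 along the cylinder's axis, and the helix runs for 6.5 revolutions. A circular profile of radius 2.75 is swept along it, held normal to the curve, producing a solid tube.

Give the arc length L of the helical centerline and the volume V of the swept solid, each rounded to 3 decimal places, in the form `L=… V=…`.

L=1434.474 V=34080.650

2πR = 2π·35 = 219.911486
per-turn = √(219.911486² + 18.5²) = √(48361.0616 + 342.25) = √48703.3116 = 220.688268
L = 6.5 × 220.688268 = 1434.473741
V = π·2.75² × L = 23.758294 × 1434.473741 = 34080.649509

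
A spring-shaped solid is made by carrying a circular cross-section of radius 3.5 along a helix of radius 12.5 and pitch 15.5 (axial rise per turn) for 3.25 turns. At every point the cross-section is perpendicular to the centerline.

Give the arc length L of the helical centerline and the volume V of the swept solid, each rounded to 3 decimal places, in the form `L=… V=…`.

2πR = 2π·12.5 = 78.539816
per-turn = √(78.539816² + 15.5²) = √(6168.5028 + 240.25) = √6408.7528 = 80.054686
L = 3.25 × 80.054686 = 260.177730
V = π·3.5² × L = 38.484510 × 260.177730 = 10012.812435

L=260.178 V=10012.812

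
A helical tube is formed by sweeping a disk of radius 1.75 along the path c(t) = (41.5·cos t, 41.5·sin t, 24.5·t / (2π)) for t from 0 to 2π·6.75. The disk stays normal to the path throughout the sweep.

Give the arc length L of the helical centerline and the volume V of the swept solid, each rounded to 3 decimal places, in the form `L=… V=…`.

L=1767.829 V=17008.512

2πR = 2π·41.5 = 260.752190
per-turn = √(260.752190² + 24.5²) = √(67991.7047 + 600.25) = √68591.9547 = 261.900658
L = 6.75 × 261.900658 = 1767.829442
V = π·1.75² × L = 9.621128 × 1767.829442 = 17008.512465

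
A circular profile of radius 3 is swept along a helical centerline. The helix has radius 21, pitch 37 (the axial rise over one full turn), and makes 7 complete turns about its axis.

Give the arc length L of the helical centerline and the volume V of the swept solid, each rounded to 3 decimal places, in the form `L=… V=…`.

2πR = 2π·21 = 131.946891
per-turn = √(131.946891² + 37²) = √(17409.9822 + 1369) = √18778.9822 = 137.036426
L = 7 × 137.036426 = 959.254985
V = π·3² × L = 28.274334 × 959.254985 = 27122.295721

L=959.255 V=27122.296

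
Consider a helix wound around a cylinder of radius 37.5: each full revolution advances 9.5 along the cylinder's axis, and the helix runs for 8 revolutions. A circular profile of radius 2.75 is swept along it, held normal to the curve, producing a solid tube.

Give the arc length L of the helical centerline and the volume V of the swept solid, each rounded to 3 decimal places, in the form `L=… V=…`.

L=1886.487 V=44819.716

2πR = 2π·37.5 = 235.619449
per-turn = √(235.619449² + 9.5²) = √(55516.5248 + 90.25) = √55606.7748 = 235.810888
L = 8 × 235.810888 = 1886.487102
V = π·2.75² × L = 23.758294 × 1886.487102 = 44819.716022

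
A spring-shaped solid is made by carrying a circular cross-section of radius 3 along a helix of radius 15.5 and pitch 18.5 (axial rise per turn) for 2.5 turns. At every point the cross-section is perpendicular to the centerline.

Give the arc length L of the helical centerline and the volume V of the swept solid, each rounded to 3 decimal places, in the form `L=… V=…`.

L=247.827 V=7007.152

2πR = 2π·15.5 = 97.389372
per-turn = √(97.389372² + 18.5²) = √(9484.6898 + 342.25) = √9826.9398 = 99.130923
L = 2.5 × 99.130923 = 247.827307
V = π·3² × L = 28.274334 × 247.827307 = 7007.152014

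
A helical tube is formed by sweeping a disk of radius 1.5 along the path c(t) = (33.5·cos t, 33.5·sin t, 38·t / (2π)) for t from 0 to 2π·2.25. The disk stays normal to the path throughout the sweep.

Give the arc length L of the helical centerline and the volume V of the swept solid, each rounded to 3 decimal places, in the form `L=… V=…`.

2πR = 2π·33.5 = 210.486708
per-turn = √(210.486708² + 38²) = √(44304.6542 + 1444) = √45748.6542 = 213.889350
L = 2.25 × 213.889350 = 481.251038
V = π·1.5² × L = 7.068583 × 481.251038 = 3401.763133

L=481.251 V=3401.763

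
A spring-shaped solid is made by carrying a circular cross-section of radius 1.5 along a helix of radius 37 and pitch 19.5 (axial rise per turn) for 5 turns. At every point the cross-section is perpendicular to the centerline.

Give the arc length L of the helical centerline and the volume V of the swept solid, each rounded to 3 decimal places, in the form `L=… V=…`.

2πR = 2π·37 = 232.477856
per-turn = √(232.477856² + 19.5²) = √(54045.9537 + 380.25) = √54426.2037 = 233.294243
L = 5 × 233.294243 = 1166.471214
V = π·1.5² × L = 7.068583 × 1166.471214 = 8245.299140

L=1166.471 V=8245.299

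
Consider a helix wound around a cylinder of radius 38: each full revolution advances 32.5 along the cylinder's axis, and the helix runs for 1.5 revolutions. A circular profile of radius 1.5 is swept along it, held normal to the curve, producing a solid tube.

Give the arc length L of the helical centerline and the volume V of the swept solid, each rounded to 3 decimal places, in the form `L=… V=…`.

2πR = 2π·38 = 238.761042
per-turn = √(238.761042² + 32.5²) = √(57006.8350 + 1056.25) = √58063.0850 = 240.962829
L = 1.5 × 240.962829 = 361.444244
V = π·1.5² × L = 7.068583 × 361.444244 = 2554.898806

L=361.444 V=2554.899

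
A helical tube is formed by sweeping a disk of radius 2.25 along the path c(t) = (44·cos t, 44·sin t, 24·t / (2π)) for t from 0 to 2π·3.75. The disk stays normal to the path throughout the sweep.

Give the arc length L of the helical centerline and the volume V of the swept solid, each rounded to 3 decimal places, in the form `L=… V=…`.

2πR = 2π·44 = 276.460154
per-turn = √(276.460154² + 24²) = √(76430.2165 + 576) = √77006.2165 = 277.499940
L = 3.75 × 277.499940 = 1040.624774
V = π·2.25² × L = 15.904313 × 1040.624774 = 16550.421915

L=1040.625 V=16550.422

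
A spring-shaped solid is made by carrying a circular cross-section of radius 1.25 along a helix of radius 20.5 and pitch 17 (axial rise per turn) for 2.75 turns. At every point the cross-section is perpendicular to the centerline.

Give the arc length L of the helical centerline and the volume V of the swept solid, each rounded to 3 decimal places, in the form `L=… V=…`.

2πR = 2π·20.5 = 128.805299
per-turn = √(128.805299² + 17²) = √(16590.8050 + 289) = √16879.8050 = 129.922304
L = 2.75 × 129.922304 = 357.286335
V = π·1.25² × L = 4.908739 × 357.286335 = 1753.825197

L=357.286 V=1753.825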